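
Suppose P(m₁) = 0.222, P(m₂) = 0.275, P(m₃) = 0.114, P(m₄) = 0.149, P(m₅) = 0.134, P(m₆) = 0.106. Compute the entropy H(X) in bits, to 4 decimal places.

H = −Σ pᵢ log₂ pᵢ.
−0.222·log₂(0.222) = 0.4820
−0.275·log₂(0.275) = 0.5122
−0.114·log₂(0.114) = 0.3571
−0.149·log₂(0.149) = 0.4092
−0.134·log₂(0.134) = 0.3886
−0.106·log₂(0.106) = 0.3432
Sum ≈ 2.4924 → 2.4924 bits.

2.4924 bits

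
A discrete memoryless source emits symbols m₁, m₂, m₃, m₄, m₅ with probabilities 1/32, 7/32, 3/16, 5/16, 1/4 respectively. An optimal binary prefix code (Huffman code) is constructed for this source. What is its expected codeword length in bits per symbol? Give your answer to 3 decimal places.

2.219 bits/symbol

Repeatedly combine the two least-probable nodes; the expected code length is the sum of the merged weights.
merge 1/32 + 3/16 → 7/32
merge 7/32 + 7/32 → 7/16
merge 1/4 + 5/16 → 9/16
merge 7/16 + 9/16 → 1
L = 7/32 + 7/16 + 9/16 + 1 = 71/32 ≈ 2.219 bits/symbol.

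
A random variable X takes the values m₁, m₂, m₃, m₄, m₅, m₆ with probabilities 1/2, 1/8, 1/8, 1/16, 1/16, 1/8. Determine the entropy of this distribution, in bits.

2.125 bits

Each probability is a power of 1/2, so log₂(1/p) is an integer.
H = Σ p·log₂(1/p) = 1/2·1 + 1/8·3 + 1/8·3 + 1/16·4 + 1/16·4 + 1/8·3 = 2.125 bits.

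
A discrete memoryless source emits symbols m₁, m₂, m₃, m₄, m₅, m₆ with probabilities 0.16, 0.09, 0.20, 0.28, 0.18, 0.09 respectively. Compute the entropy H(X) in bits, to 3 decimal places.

H = −Σ pᵢ log₂ pᵢ.
−0.16·log₂(0.16) = 0.4230
−0.09·log₂(0.09) = 0.3127
−0.20·log₂(0.20) = 0.4644
−0.28·log₂(0.28) = 0.5142
−0.18·log₂(0.18) = 0.4453
−0.09·log₂(0.09) = 0.3127
Sum ≈ 2.4722 → 2.472 bits.

2.472 bits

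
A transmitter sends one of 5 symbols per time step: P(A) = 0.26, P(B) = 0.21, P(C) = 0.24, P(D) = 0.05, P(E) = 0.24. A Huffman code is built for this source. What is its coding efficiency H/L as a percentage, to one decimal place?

96.6%

Entropy H = −Σ p log₂ p ≈ 2.1825 bits.
Huffman merges: 1/20+21/100→13/50; 6/25+6/25→12/25; 13/50+13/50→13/25; 12/25+13/25→1. L = 113/50 ≈ 2.2600.
Efficiency = H/L = 2.1825/2.2600 = 96.6%.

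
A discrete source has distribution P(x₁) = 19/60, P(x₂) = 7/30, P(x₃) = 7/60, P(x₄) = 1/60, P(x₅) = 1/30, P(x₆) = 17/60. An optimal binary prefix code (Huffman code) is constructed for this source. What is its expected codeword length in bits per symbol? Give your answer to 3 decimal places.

Repeatedly combine the two least-probable nodes; the expected code length is the sum of the merged weights.
merge 1/60 + 1/30 → 1/20
merge 1/20 + 7/60 → 1/6
merge 1/6 + 7/30 → 2/5
merge 17/60 + 19/60 → 3/5
merge 2/5 + 3/5 → 1
L = 1/20 + 1/6 + 2/5 + 3/5 + 1 = 133/60 ≈ 2.217 bits/symbol.

2.217 bits/symbol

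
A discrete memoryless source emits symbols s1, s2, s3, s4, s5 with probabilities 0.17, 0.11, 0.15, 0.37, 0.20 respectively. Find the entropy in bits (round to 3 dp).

2.191 bits

H = −Σ pᵢ log₂ pᵢ.
−0.17·log₂(0.17) = 0.4346
−0.11·log₂(0.11) = 0.3503
−0.15·log₂(0.15) = 0.4105
−0.37·log₂(0.37) = 0.5307
−0.20·log₂(0.20) = 0.4644
Sum ≈ 2.1905 → 2.191 bits.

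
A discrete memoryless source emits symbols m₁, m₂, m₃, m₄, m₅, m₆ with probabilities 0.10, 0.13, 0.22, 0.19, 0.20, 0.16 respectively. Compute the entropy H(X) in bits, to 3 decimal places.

H = −Σ pᵢ log₂ pᵢ.
−0.10·log₂(0.10) = 0.3322
−0.13·log₂(0.13) = 0.3826
−0.22·log₂(0.22) = 0.4806
−0.19·log₂(0.19) = 0.4552
−0.20·log₂(0.20) = 0.4644
−0.16·log₂(0.16) = 0.4230
Sum ≈ 2.5380 → 2.538 bits.

2.538 bits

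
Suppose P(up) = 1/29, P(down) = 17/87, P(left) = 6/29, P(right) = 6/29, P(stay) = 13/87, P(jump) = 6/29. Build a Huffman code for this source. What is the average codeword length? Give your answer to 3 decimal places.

Repeatedly combine the two least-probable nodes; the expected code length is the sum of the merged weights.
merge 1/29 + 13/87 → 16/87
merge 16/87 + 17/87 → 11/29
merge 6/29 + 6/29 → 12/29
merge 6/29 + 11/29 → 17/29
merge 12/29 + 17/29 → 1
L = 16/87 + 11/29 + 12/29 + 17/29 + 1 = 223/87 ≈ 2.563 bits/symbol.

2.563 bits/symbol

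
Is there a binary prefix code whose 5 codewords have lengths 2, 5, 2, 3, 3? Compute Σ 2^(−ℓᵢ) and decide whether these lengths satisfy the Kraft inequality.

0.78125; yes

With common denominator 2^5 = 32: Σ 2^(−ℓᵢ) = 8/32 + 1/32 + 8/32 + 4/32 + 4/32 = 25/32 = 0.78125.
Kraft's inequality requires Σ ≤ 1; here Σ = 0.78125 ≤ 1, so such a prefix code exists.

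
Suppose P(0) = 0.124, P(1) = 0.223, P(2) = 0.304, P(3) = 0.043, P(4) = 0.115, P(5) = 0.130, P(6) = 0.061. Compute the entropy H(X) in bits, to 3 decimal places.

2.561 bits

H = −Σ pᵢ log₂ pᵢ.
−0.124·log₂(0.124) = 0.3734
−0.223·log₂(0.223) = 0.4828
−0.304·log₂(0.304) = 0.5222
−0.043·log₂(0.043) = 0.1952
−0.115·log₂(0.115) = 0.3588
−0.130·log₂(0.130) = 0.3826
−0.061·log₂(0.061) = 0.2461
Sum ≈ 2.5612 → 2.561 bits.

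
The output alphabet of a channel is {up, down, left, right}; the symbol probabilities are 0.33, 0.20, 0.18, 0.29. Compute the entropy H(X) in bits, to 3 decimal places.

H = −Σ pᵢ log₂ pᵢ.
−0.33·log₂(0.33) = 0.5278
−0.20·log₂(0.20) = 0.4644
−0.18·log₂(0.18) = 0.4453
−0.29·log₂(0.29) = 0.5179
Sum ≈ 1.9554 → 1.955 bits.

1.955 bits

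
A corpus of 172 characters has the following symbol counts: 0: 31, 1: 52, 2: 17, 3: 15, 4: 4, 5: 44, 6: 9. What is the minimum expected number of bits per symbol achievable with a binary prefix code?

Probabilities are the counts divided by 172.
Repeatedly combine the two least-probable nodes; the expected code length is the sum of the merged weights.
merge 1/43 + 9/172 → 13/172
merge 13/172 + 15/172 → 7/43
merge 17/172 + 7/43 → 45/172
merge 31/172 + 11/43 → 75/172
merge 45/172 + 13/43 → 97/172
merge 75/172 + 97/172 → 1
L = 13/172 + 7/43 + 45/172 + 75/172 + 97/172 + 1 = 5/2 = 2.5 bits/symbol.

2.5 bits/symbol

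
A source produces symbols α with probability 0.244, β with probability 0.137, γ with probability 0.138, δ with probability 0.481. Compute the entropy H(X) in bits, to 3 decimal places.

H = −Σ pᵢ log₂ pᵢ.
−0.244·log₂(0.244) = 0.4966
−0.137·log₂(0.137) = 0.3929
−0.138·log₂(0.138) = 0.3943
−0.481·log₂(0.481) = 0.5079
Sum ≈ 1.7916 → 1.792 bits.

1.792 bits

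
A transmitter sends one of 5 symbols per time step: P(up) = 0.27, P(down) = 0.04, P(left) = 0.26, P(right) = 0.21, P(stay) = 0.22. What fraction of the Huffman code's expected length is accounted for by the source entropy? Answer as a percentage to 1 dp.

Entropy H = −Σ p log₂ p ≈ 2.1545 bits.
Huffman merges: 1/25+21/100→1/4; 11/50+1/4→47/100; 13/50+27/100→53/100; 47/100+53/100→1. L = 9/4 ≈ 2.2500.
Efficiency = H/L = 2.1545/2.2500 = 95.8%.

95.8%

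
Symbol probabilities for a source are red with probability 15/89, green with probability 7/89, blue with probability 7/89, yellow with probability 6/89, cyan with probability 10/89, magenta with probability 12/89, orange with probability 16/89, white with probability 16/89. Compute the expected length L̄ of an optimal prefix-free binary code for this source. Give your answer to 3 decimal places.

2.966 bits/symbol

Repeatedly combine the two least-probable nodes; the expected code length is the sum of the merged weights.
merge 6/89 + 7/89 → 13/89
merge 7/89 + 10/89 → 17/89
merge 12/89 + 13/89 → 25/89
merge 15/89 + 16/89 → 31/89
merge 16/89 + 17/89 → 33/89
merge 25/89 + 31/89 → 56/89
merge 33/89 + 56/89 → 1
L = 13/89 + 17/89 + 25/89 + 31/89 + 33/89 + 56/89 + 1 = 264/89 ≈ 2.966 bits/symbol.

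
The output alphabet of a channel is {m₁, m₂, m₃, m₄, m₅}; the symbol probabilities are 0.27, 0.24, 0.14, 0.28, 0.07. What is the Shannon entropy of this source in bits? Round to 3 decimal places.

H = −Σ pᵢ log₂ pᵢ.
−0.27·log₂(0.27) = 0.5100
−0.24·log₂(0.24) = 0.4941
−0.14·log₂(0.14) = 0.3971
−0.28·log₂(0.28) = 0.5142
−0.07·log₂(0.07) = 0.2686
Sum ≈ 2.1840 → 2.184 bits.

2.184 bits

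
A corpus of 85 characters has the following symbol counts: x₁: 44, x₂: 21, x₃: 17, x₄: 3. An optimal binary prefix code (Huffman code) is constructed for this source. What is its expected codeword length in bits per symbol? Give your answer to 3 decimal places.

Probabilities are the counts divided by 85.
Repeatedly combine the two least-probable nodes; the expected code length is the sum of the merged weights.
merge 3/85 + 1/5 → 4/17
merge 4/17 + 21/85 → 41/85
merge 41/85 + 44/85 → 1
L = 4/17 + 41/85 + 1 = 146/85 ≈ 1.718 bits/symbol.

1.718 bits/symbol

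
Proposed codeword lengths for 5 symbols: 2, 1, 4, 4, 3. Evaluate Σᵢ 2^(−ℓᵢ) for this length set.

With common denominator 2^4 = 16: Σ 2^(−ℓᵢ) = 4/16 + 8/16 + 1/16 + 1/16 + 2/16 = 16/16 = 1.

1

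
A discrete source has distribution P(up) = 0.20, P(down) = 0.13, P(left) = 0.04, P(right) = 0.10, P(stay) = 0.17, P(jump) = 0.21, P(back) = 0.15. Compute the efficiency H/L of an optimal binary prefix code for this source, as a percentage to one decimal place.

98.3%

Entropy H = −Σ p log₂ p ≈ 2.6829 bits.
Huffman merges: 1/25+1/10→7/50; 13/100+7/50→27/100; 3/20+17/100→8/25; 1/5+21/100→41/100; 27/100+8/25→59/100; 41/100+59/100→1. L = 273/100 ≈ 2.7300.
Efficiency = H/L = 2.6829/2.7300 = 98.3%.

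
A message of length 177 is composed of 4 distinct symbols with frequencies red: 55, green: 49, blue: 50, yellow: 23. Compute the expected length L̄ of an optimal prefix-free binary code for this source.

Probabilities are the counts divided by 177.
Repeatedly combine the two least-probable nodes; the expected code length is the sum of the merged weights.
merge 23/177 + 49/177 → 24/59
merge 50/177 + 55/177 → 35/59
merge 24/59 + 35/59 → 1
L = 24/59 + 35/59 + 1 = 2 bits/symbol.

2 bits/symbol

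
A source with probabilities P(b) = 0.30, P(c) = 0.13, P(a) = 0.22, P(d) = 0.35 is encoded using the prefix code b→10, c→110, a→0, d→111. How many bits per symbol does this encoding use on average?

L̄ = Σ pᵢ·ℓᵢ = 0.30·2 + 0.13·3 + 0.22·1 + 0.35·3 = 2.26 bits/symbol.

2.26 bits/symbol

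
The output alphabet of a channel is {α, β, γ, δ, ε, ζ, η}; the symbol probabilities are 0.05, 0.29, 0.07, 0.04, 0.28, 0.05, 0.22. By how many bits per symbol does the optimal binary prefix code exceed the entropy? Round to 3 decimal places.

Entropy H = −Σ p log₂ p ≈ 2.3992 bits.
Huffman merges: 1/25+1/20→9/100; 1/20+7/100→3/25; 9/100+3/25→21/100; 21/100+11/50→43/100; 7/25+29/100→57/100; 43/100+57/100→1. L = 121/50 ≈ 2.4200.
L − H = 2.4200 − 2.3992 = 0.021 bits.

0.021 bits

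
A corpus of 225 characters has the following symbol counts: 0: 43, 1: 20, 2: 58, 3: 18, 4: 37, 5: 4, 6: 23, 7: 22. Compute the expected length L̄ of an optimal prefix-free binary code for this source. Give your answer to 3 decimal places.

2.836 bits/symbol

Probabilities are the counts divided by 225.
Repeatedly combine the two least-probable nodes; the expected code length is the sum of the merged weights.
merge 4/225 + 2/25 → 22/225
merge 4/45 + 22/225 → 14/75
merge 22/225 + 23/225 → 1/5
merge 37/225 + 14/75 → 79/225
merge 43/225 + 1/5 → 88/225
merge 58/225 + 79/225 → 137/225
merge 88/225 + 137/225 → 1
L = 22/225 + 14/75 + 1/5 + 79/225 + 88/225 + 137/225 + 1 = 638/225 ≈ 2.836 bits/symbol.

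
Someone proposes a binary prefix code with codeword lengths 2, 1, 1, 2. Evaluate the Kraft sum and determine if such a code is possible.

With common denominator 2^2 = 4: Σ 2^(−ℓᵢ) = 1/4 + 2/4 + 2/4 + 1/4 = 6/4 = 1.5.
Kraft's inequality requires Σ ≤ 1; here Σ = 1.5 > 1, so no such prefix code exists.

1.5; no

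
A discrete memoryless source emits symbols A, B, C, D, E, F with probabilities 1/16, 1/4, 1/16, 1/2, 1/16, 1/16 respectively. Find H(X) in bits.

Each probability is a power of 1/2, so log₂(1/p) is an integer.
H = Σ p·log₂(1/p) = 1/16·4 + 1/4·2 + 1/16·4 + 1/2·1 + 1/16·4 + 1/16·4 = 2 bits.

2 bits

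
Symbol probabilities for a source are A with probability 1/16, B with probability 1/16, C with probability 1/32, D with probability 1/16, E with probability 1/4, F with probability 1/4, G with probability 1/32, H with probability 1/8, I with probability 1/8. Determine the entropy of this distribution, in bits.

2.8125 bits

Each probability is a power of 1/2, so log₂(1/p) is an integer.
H = Σ p·log₂(1/p) = 1/16·4 + 1/16·4 + 1/32·5 + 1/16·4 + 1/4·2 + 1/4·2 + 1/32·5 + 1/8·3 + 1/8·3 = 2.8125 bits.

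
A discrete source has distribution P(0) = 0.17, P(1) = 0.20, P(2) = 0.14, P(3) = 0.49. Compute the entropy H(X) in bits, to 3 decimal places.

H = −Σ pᵢ log₂ pᵢ.
−0.17·log₂(0.17) = 0.4346
−0.20·log₂(0.20) = 0.4644
−0.14·log₂(0.14) = 0.3971
−0.49·log₂(0.49) = 0.5043
Sum ≈ 1.8004 → 1.800 bits.

1.800 bits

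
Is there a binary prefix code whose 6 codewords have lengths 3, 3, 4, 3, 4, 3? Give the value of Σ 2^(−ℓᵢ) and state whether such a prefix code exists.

With common denominator 2^4 = 16: Σ 2^(−ℓᵢ) = 2/16 + 2/16 + 1/16 + 2/16 + 1/16 + 2/16 = 10/16 = 0.625.
Kraft's inequality requires Σ ≤ 1; here Σ = 0.625 ≤ 1, so such a prefix code exists.

0.625; yes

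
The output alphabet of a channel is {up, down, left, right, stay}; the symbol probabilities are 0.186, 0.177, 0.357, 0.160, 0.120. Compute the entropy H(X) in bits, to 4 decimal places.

2.2141 bits

H = −Σ pᵢ log₂ pᵢ.
−0.186·log₂(0.186) = 0.4514
−0.177·log₂(0.177) = 0.4422
−0.357·log₂(0.357) = 0.5305
−0.160·log₂(0.160) = 0.4230
−0.120·log₂(0.120) = 0.3671
Sum ≈ 2.2141 → 2.2141 bits.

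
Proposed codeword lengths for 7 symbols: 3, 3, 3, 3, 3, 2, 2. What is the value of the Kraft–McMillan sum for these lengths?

With common denominator 2^3 = 8: Σ 2^(−ℓᵢ) = 1/8 + 1/8 + 1/8 + 1/8 + 1/8 + 2/8 + 2/8 = 9/8 = 1.125.

1.125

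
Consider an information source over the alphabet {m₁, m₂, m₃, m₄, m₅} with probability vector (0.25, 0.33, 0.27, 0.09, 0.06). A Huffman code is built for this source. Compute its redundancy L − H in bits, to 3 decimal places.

0.056 bits

Entropy H = −Σ p log₂ p ≈ 2.0940 bits.
Huffman merges: 3/50+9/100→3/20; 3/20+1/4→2/5; 27/100+33/100→3/5; 2/5+3/5→1. L = 43/20 ≈ 2.1500.
L − H = 2.1500 − 2.0940 = 0.056 bits.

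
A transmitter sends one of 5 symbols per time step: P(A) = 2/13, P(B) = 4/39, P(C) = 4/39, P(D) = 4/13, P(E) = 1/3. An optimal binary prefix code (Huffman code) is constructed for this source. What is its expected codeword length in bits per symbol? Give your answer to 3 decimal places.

Repeatedly combine the two least-probable nodes; the expected code length is the sum of the merged weights.
merge 4/39 + 4/39 → 8/39
merge 2/13 + 8/39 → 14/39
merge 4/13 + 1/3 → 25/39
merge 14/39 + 25/39 → 1
L = 8/39 + 14/39 + 25/39 + 1 = 86/39 ≈ 2.205 bits/symbol.

2.205 bits/symbol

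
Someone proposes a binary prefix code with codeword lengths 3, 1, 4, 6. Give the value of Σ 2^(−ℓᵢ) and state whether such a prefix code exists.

0.703125; yes

With common denominator 2^6 = 64: Σ 2^(−ℓᵢ) = 8/64 + 32/64 + 4/64 + 1/64 = 45/64 = 0.703125.
Kraft's inequality requires Σ ≤ 1; here Σ = 0.703125 ≤ 1, so such a prefix code exists.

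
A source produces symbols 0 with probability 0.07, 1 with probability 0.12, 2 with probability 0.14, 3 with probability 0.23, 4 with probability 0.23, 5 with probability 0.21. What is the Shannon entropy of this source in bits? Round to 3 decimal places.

H = −Σ pᵢ log₂ pᵢ.
−0.07·log₂(0.07) = 0.2686
−0.12·log₂(0.12) = 0.3671
−0.14·log₂(0.14) = 0.3971
−0.23·log₂(0.23) = 0.4877
−0.23·log₂(0.23) = 0.4877
−0.21·log₂(0.21) = 0.4728
Sum ≈ 2.4809 → 2.481 bits.

2.481 bits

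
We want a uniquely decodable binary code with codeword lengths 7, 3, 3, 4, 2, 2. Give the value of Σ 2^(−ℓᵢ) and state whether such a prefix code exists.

0.8203125; yes

With common denominator 2^7 = 128: Σ 2^(−ℓᵢ) = 1/128 + 16/128 + 16/128 + 8/128 + 32/128 + 32/128 = 105/128 = 0.8203125.
Kraft's inequality requires Σ ≤ 1; here Σ = 0.8203125 ≤ 1, so such a prefix code exists.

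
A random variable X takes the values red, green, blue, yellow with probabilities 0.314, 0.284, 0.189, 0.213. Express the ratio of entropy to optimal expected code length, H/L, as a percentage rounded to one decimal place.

Entropy H = −Σ p log₂ p ≈ 1.9700 bits.
Huffman merges: 189/1000+213/1000→201/500; 71/250+157/500→299/500; 201/500+299/500→1. L = 2 ≈ 2.0000.
Efficiency = H/L = 1.9700/2.0000 = 98.5%.

98.5%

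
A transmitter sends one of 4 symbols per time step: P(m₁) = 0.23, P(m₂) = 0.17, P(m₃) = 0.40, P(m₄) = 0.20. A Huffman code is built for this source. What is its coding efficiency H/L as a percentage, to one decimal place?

Entropy H = −Σ p log₂ p ≈ 1.9154 bits.
Huffman merges: 17/100+1/5→37/100; 23/100+37/100→3/5; 2/5+3/5→1. L = 197/100 ≈ 1.9700.
Efficiency = H/L = 1.9154/1.9700 = 97.2%.

97.2%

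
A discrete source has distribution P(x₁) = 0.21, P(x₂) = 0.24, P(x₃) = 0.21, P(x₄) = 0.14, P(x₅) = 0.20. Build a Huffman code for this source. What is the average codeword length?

Repeatedly combine the two least-probable nodes; the expected code length is the sum of the merged weights.
merge 7/50 + 1/5 → 17/50
merge 21/100 + 21/100 → 21/50
merge 6/25 + 17/50 → 29/50
merge 21/50 + 29/50 → 1
L = 17/50 + 21/50 + 29/50 + 1 = 117/50 = 2.34 bits/symbol.

2.34 bits/symbol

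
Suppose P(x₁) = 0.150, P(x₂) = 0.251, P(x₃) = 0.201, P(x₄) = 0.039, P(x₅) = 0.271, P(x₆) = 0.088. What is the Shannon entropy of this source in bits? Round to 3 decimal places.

2.378 bits

H = −Σ pᵢ log₂ pᵢ.
−0.150·log₂(0.150) = 0.4105
−0.251·log₂(0.251) = 0.5006
−0.201·log₂(0.201) = 0.4653
−0.039·log₂(0.039) = 0.1825
−0.271·log₂(0.271) = 0.5105
−0.088·log₂(0.088) = 0.3086
Sum ≈ 2.3779 → 2.378 bits.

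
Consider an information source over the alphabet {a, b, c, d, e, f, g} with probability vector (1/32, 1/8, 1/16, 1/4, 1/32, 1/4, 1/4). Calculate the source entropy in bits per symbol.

Each probability is a power of 1/2, so log₂(1/p) is an integer.
H = Σ p·log₂(1/p) = 1/32·5 + 1/8·3 + 1/16·4 + 1/4·2 + 1/32·5 + 1/4·2 + 1/4·2 = 2.4375 bits.

2.4375 bits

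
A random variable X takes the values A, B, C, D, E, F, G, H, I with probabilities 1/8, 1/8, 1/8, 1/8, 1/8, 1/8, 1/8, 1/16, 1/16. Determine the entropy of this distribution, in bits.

3.125 bits

Each probability is a power of 1/2, so log₂(1/p) is an integer.
H = Σ p·log₂(1/p) = 1/8·3 + 1/8·3 + 1/8·3 + 1/8·3 + 1/8·3 + 1/8·3 + 1/8·3 + 1/16·4 + 1/16·4 = 3.125 bits.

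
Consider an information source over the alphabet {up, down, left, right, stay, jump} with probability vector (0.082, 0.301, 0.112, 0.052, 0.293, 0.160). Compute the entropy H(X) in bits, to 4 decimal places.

H = −Σ pᵢ log₂ pᵢ.
−0.082·log₂(0.082) = 0.2959
−0.301·log₂(0.301) = 0.5214
−0.112·log₂(0.112) = 0.3537
−0.052·log₂(0.052) = 0.2218
−0.293·log₂(0.293) = 0.5189
−0.160·log₂(0.160) = 0.4230
Sum ≈ 2.3347 → 2.3347 bits.

2.3347 bits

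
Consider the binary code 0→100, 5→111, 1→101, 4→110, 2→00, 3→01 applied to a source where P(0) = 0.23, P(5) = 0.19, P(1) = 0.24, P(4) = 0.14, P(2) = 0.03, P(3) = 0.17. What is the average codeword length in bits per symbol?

2.8 bits/symbol

L̄ = Σ pᵢ·ℓᵢ = 0.23·3 + 0.19·3 + 0.24·3 + 0.14·3 + 0.03·2 + 0.17·2 = 2.8 bits/symbol.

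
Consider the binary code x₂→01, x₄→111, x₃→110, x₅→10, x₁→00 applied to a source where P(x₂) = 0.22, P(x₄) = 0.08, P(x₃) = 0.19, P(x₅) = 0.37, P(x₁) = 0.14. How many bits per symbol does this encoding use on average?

L̄ = Σ pᵢ·ℓᵢ = 0.22·2 + 0.08·3 + 0.19·3 + 0.37·2 + 0.14·2 = 2.27 bits/symbol.

2.27 bits/symbol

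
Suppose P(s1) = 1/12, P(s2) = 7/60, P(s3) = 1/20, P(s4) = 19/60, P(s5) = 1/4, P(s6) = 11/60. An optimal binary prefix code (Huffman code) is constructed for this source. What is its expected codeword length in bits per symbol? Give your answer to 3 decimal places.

Repeatedly combine the two least-probable nodes; the expected code length is the sum of the merged weights.
merge 1/20 + 1/12 → 2/15
merge 7/60 + 2/15 → 1/4
merge 11/60 + 1/4 → 13/30
merge 1/4 + 19/60 → 17/30
merge 13/30 + 17/30 → 1
L = 2/15 + 1/4 + 13/30 + 17/30 + 1 = 143/60 ≈ 2.383 bits/symbol.

2.383 bits/symbol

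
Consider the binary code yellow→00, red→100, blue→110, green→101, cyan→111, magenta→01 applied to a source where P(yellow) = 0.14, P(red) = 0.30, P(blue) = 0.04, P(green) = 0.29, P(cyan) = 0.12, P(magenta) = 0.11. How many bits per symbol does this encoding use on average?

L̄ = Σ pᵢ·ℓᵢ = 0.14·2 + 0.30·3 + 0.04·3 + 0.29·3 + 0.12·3 + 0.11·2 = 2.75 bits/symbol.

2.75 bits/symbol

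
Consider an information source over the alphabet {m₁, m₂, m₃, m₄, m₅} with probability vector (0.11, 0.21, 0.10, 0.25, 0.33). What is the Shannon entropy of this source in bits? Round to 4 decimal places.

2.1831 bits

H = −Σ pᵢ log₂ pᵢ.
−0.11·log₂(0.11) = 0.3503
−0.21·log₂(0.21) = 0.4728
−0.10·log₂(0.10) = 0.3322
−0.25·log₂(0.25) = 0.5000
−0.33·log₂(0.33) = 0.5278
Sum ≈ 2.1831 → 2.1831 bits.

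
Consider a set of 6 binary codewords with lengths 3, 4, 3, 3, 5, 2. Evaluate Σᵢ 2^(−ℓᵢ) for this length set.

0.71875

With common denominator 2^5 = 32: Σ 2^(−ℓᵢ) = 4/32 + 2/32 + 4/32 + 4/32 + 1/32 + 8/32 = 23/32 = 0.71875.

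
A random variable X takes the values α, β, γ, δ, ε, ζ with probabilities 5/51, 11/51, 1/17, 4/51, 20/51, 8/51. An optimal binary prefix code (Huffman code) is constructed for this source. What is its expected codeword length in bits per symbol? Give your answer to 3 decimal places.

Repeatedly combine the two least-probable nodes; the expected code length is the sum of the merged weights.
merge 1/17 + 4/51 → 7/51
merge 5/51 + 7/51 → 4/17
merge 8/51 + 11/51 → 19/51
merge 4/17 + 19/51 → 31/51
merge 20/51 + 31/51 → 1
L = 7/51 + 4/17 + 19/51 + 31/51 + 1 = 40/17 ≈ 2.353 bits/symbol.

2.353 bits/symbol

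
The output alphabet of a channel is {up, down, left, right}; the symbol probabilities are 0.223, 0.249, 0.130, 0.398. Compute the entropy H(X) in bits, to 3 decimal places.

H = −Σ pᵢ log₂ pᵢ.
−0.223·log₂(0.223) = 0.4828
−0.249·log₂(0.249) = 0.4994
−0.130·log₂(0.130) = 0.3826
−0.398·log₂(0.398) = 0.5290
Sum ≈ 1.8939 → 1.894 bits.

1.894 bits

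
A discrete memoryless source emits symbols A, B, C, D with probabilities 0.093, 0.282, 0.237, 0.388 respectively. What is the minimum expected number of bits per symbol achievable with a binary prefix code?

Repeatedly combine the two least-probable nodes; the expected code length is the sum of the merged weights.
merge 93/1000 + 237/1000 → 33/100
merge 141/500 + 33/100 → 153/250
merge 97/250 + 153/250 → 1
L = 33/100 + 153/250 + 1 = 971/500 = 1.942 bits/symbol.

1.942 bits/symbol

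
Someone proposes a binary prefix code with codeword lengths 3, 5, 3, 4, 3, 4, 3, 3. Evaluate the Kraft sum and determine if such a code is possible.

With common denominator 2^5 = 32: Σ 2^(−ℓᵢ) = 4/32 + 1/32 + 4/32 + 2/32 + 4/32 + 2/32 + 4/32 + 4/32 = 25/32 = 0.78125.
Kraft's inequality requires Σ ≤ 1; here Σ = 0.78125 ≤ 1, so such a prefix code exists.

0.78125; yes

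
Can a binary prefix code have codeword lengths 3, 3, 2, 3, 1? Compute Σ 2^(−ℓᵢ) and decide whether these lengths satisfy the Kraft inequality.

With common denominator 2^3 = 8: Σ 2^(−ℓᵢ) = 1/8 + 1/8 + 2/8 + 1/8 + 4/8 = 9/8 = 1.125.
Kraft's inequality requires Σ ≤ 1; here Σ = 1.125 > 1, so no such prefix code exists.

1.125; no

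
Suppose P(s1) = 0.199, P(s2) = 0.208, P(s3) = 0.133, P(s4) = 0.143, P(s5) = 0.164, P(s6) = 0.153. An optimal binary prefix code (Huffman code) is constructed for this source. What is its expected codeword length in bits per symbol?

2.593 bits/symbol

Repeatedly combine the two least-probable nodes; the expected code length is the sum of the merged weights.
merge 133/1000 + 143/1000 → 69/250
merge 153/1000 + 41/250 → 317/1000
merge 199/1000 + 26/125 → 407/1000
merge 69/250 + 317/1000 → 593/1000
merge 407/1000 + 593/1000 → 1
L = 69/250 + 317/1000 + 407/1000 + 593/1000 + 1 = 2593/1000 = 2.593 bits/symbol.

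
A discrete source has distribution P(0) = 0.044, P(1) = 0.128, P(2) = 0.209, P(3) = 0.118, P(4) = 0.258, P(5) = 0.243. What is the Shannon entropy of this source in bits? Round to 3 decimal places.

H = −Σ pᵢ log₂ pᵢ.
−0.044·log₂(0.044) = 0.1983
−0.128·log₂(0.128) = 0.3796
−0.209·log₂(0.209) = 0.4720
−0.118·log₂(0.118) = 0.3638
−0.258·log₂(0.258) = 0.5043
−0.243·log₂(0.243) = 0.4960
Sum ≈ 2.4140 → 2.414 bits.

2.414 bits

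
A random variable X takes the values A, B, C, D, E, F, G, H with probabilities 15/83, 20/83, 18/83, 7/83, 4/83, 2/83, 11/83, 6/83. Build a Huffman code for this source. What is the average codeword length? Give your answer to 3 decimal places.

Repeatedly combine the two least-probable nodes; the expected code length is the sum of the merged weights.
merge 2/83 + 4/83 → 6/83
merge 6/83 + 6/83 → 12/83
merge 7/83 + 11/83 → 18/83
merge 12/83 + 15/83 → 27/83
merge 18/83 + 18/83 → 36/83
merge 20/83 + 27/83 → 47/83
merge 36/83 + 47/83 → 1
L = 6/83 + 12/83 + 18/83 + 27/83 + 36/83 + 47/83 + 1 = 229/83 ≈ 2.759 bits/symbol.

2.759 bits/symbol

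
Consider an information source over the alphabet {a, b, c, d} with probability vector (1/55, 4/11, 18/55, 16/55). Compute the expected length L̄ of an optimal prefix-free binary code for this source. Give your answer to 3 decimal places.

1.945 bits/symbol

Repeatedly combine the two least-probable nodes; the expected code length is the sum of the merged weights.
merge 1/55 + 16/55 → 17/55
merge 17/55 + 18/55 → 7/11
merge 4/11 + 7/11 → 1
L = 17/55 + 7/11 + 1 = 107/55 ≈ 1.945 bits/symbol.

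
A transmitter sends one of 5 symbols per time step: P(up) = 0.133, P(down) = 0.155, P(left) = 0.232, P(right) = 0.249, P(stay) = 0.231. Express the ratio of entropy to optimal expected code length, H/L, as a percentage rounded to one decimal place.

Entropy H = −Σ p log₂ p ≈ 2.2808 bits.
Huffman merges: 133/1000+31/200→36/125; 231/1000+29/125→463/1000; 249/1000+36/125→537/1000; 463/1000+537/1000→1. L = 286/125 ≈ 2.2880.
Efficiency = H/L = 2.2808/2.2880 = 99.7%.

99.7%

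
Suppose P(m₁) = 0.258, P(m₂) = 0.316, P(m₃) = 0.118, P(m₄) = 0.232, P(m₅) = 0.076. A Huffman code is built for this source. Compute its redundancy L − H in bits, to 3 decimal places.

Entropy H = −Σ p log₂ p ≈ 2.1648 bits.
Huffman merges: 19/250+59/500→97/500; 97/500+29/125→213/500; 129/500+79/250→287/500; 213/500+287/500→1. L = 1097/500 ≈ 2.1940.
L − H = 2.1940 − 2.1648 = 0.029 bits.

0.029 bits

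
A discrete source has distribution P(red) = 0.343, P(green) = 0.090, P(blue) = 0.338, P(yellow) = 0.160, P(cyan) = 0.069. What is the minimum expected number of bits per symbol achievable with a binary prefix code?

2.135 bits/symbol

Repeatedly combine the two least-probable nodes; the expected code length is the sum of the merged weights.
merge 69/1000 + 9/100 → 159/1000
merge 159/1000 + 4/25 → 319/1000
merge 319/1000 + 169/500 → 657/1000
merge 343/1000 + 657/1000 → 1
L = 159/1000 + 319/1000 + 657/1000 + 1 = 427/200 = 2.135 bits/symbol.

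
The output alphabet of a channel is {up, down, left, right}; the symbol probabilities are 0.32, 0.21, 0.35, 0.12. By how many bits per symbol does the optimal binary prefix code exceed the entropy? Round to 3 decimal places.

Entropy H = −Σ p log₂ p ≈ 1.8960 bits.
Huffman merges: 3/25+21/100→33/100; 8/25+33/100→13/20; 7/20+13/20→1. L = 99/50 ≈ 1.9800.
L − H = 1.9800 − 1.8960 = 0.084 bits.

0.084 bits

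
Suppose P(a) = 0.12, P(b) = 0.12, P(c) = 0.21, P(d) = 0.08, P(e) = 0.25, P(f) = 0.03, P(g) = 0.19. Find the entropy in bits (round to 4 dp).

2.6055 bits

H = −Σ pᵢ log₂ pᵢ.
−0.12·log₂(0.12) = 0.3671
−0.12·log₂(0.12) = 0.3671
−0.21·log₂(0.21) = 0.4728
−0.08·log₂(0.08) = 0.2915
−0.25·log₂(0.25) = 0.5000
−0.03·log₂(0.03) = 0.1518
−0.19·log₂(0.19) = 0.4552
Sum ≈ 2.6055 → 2.6055 bits.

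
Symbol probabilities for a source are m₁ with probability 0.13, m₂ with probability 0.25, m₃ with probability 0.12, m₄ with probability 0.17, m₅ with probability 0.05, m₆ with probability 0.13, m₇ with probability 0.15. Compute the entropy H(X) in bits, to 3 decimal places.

2.694 bits

H = −Σ pᵢ log₂ pᵢ.
−0.13·log₂(0.13) = 0.3826
−0.25·log₂(0.25) = 0.5000
−0.12·log₂(0.12) = 0.3671
−0.17·log₂(0.17) = 0.4346
−0.05·log₂(0.05) = 0.2161
−0.13·log₂(0.13) = 0.3826
−0.15·log₂(0.15) = 0.4105
Sum ≈ 2.6936 → 2.694 bits.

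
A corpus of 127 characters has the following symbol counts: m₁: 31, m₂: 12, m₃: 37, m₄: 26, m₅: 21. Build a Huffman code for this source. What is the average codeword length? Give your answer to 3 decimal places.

2.260 bits/symbol

Probabilities are the counts divided by 127.
Repeatedly combine the two least-probable nodes; the expected code length is the sum of the merged weights.
merge 12/127 + 21/127 → 33/127
merge 26/127 + 31/127 → 57/127
merge 33/127 + 37/127 → 70/127
merge 57/127 + 70/127 → 1
L = 33/127 + 57/127 + 70/127 + 1 = 287/127 ≈ 2.260 bits/symbol.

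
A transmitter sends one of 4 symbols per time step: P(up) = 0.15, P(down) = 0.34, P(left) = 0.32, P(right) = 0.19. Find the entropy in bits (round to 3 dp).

H = −Σ pᵢ log₂ pᵢ.
−0.15·log₂(0.15) = 0.4105
−0.34·log₂(0.34) = 0.5292
−0.32·log₂(0.32) = 0.5260
−0.19·log₂(0.19) = 0.4552
Sum ≈ 1.9210 → 1.921 bits.

1.921 bits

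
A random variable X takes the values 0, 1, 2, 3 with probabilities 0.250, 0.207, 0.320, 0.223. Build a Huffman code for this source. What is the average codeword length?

2 bits/symbol

Repeatedly combine the two least-probable nodes; the expected code length is the sum of the merged weights.
merge 207/1000 + 223/1000 → 43/100
merge 1/4 + 8/25 → 57/100
merge 43/100 + 57/100 → 1
L = 43/100 + 57/100 + 1 = 2 bits/symbol.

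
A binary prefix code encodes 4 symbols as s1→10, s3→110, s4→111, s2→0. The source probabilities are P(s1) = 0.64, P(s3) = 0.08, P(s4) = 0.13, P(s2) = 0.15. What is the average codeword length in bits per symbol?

L̄ = Σ pᵢ·ℓᵢ = 0.64·2 + 0.08·3 + 0.13·3 + 0.15·1 = 2.06 bits/symbol.

2.06 bits/symbol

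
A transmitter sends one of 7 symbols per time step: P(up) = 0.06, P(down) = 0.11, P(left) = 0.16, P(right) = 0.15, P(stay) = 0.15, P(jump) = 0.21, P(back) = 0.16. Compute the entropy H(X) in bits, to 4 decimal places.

2.7338 bits

H = −Σ pᵢ log₂ pᵢ.
−0.06·log₂(0.06) = 0.2435
−0.11·log₂(0.11) = 0.3503
−0.16·log₂(0.16) = 0.4230
−0.15·log₂(0.15) = 0.4105
−0.15·log₂(0.15) = 0.4105
−0.21·log₂(0.21) = 0.4728
−0.16·log₂(0.16) = 0.4230
Sum ≈ 2.7338 → 2.7338 bits.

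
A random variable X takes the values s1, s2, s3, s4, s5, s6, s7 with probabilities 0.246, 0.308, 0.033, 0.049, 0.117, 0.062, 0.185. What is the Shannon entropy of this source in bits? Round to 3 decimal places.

2.458 bits

H = −Σ pᵢ log₂ pᵢ.
−0.246·log₂(0.246) = 0.4977
−0.308·log₂(0.308) = 0.5233
−0.033·log₂(0.033) = 0.1624
−0.049·log₂(0.049) = 0.2132
−0.117·log₂(0.117) = 0.3622
−0.062·log₂(0.062) = 0.2487
−0.185·log₂(0.185) = 0.4504
Sum ≈ 2.4579 → 2.458 bits.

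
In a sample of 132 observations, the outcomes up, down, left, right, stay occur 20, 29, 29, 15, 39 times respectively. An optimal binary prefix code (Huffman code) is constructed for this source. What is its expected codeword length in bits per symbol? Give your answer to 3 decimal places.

Probabilities are the counts divided by 132.
Repeatedly combine the two least-probable nodes; the expected code length is the sum of the merged weights.
merge 5/44 + 5/33 → 35/132
merge 29/132 + 29/132 → 29/66
merge 35/132 + 13/44 → 37/66
merge 29/66 + 37/66 → 1
L = 35/132 + 29/66 + 37/66 + 1 = 299/132 ≈ 2.265 bits/symbol.

2.265 bits/symbol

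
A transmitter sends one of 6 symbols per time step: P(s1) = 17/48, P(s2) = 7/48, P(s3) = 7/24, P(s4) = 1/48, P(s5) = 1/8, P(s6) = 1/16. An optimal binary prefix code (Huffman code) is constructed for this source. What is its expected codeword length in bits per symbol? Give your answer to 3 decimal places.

Repeatedly combine the two least-probable nodes; the expected code length is the sum of the merged weights.
merge 1/48 + 1/16 → 1/12
merge 1/12 + 1/8 → 5/24
merge 7/48 + 5/24 → 17/48
merge 7/24 + 17/48 → 31/48
merge 17/48 + 31/48 → 1
L = 1/12 + 5/24 + 17/48 + 31/48 + 1 = 55/24 ≈ 2.292 bits/symbol.

2.292 bits/symbol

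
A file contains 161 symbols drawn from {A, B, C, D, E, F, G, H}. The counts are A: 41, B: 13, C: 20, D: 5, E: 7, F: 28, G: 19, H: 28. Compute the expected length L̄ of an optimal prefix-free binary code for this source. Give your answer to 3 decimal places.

Probabilities are the counts divided by 161.
Repeatedly combine the two least-probable nodes; the expected code length is the sum of the merged weights.
merge 5/161 + 1/23 → 12/161
merge 12/161 + 13/161 → 25/161
merge 19/161 + 20/161 → 39/161
merge 25/161 + 4/23 → 53/161
merge 4/23 + 39/161 → 67/161
merge 41/161 + 53/161 → 94/161
merge 67/161 + 94/161 → 1
L = 12/161 + 25/161 + 39/161 + 53/161 + 67/161 + 94/161 + 1 = 451/161 ≈ 2.801 bits/symbol.

2.801 bits/symbol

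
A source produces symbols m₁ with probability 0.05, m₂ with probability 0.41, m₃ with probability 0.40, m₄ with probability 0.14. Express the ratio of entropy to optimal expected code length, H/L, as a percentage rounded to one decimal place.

93.8%

Entropy H = −Σ p log₂ p ≈ 1.6694 bits.
Huffman merges: 1/20+7/50→19/100; 19/100+2/5→59/100; 41/100+59/100→1. L = 89/50 ≈ 1.7800.
Efficiency = H/L = 1.6694/1.7800 = 93.8%.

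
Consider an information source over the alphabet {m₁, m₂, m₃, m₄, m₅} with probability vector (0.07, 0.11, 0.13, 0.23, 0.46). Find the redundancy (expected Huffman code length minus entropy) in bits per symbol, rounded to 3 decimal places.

Entropy H = −Σ p log₂ p ≈ 2.0045 bits.
Huffman merges: 7/100+11/100→9/50; 13/100+9/50→31/100; 23/100+31/100→27/50; 23/50+27/50→1. L = 203/100 ≈ 2.0300.
L − H = 2.0300 − 2.0045 = 0.026 bits.

0.026 bits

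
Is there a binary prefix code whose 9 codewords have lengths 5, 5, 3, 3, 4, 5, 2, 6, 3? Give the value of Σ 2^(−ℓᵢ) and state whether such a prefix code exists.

With common denominator 2^6 = 64: Σ 2^(−ℓᵢ) = 2/64 + 2/64 + 8/64 + 8/64 + 4/64 + 2/64 + 16/64 + 1/64 + 8/64 = 51/64 = 0.796875.
Kraft's inequality requires Σ ≤ 1; here Σ = 0.796875 ≤ 1, so such a prefix code exists.

0.796875; yes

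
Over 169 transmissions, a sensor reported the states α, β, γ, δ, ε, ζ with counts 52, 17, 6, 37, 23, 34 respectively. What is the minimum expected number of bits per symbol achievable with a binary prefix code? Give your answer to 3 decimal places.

2.408 bits/symbol

Probabilities are the counts divided by 169.
Repeatedly combine the two least-probable nodes; the expected code length is the sum of the merged weights.
merge 6/169 + 17/169 → 23/169
merge 23/169 + 23/169 → 46/169
merge 34/169 + 37/169 → 71/169
merge 46/169 + 4/13 → 98/169
merge 71/169 + 98/169 → 1
L = 23/169 + 46/169 + 71/169 + 98/169 + 1 = 407/169 ≈ 2.408 bits/symbol.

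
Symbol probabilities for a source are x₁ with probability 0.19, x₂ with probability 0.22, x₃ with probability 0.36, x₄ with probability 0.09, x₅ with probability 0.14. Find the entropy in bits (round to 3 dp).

2.176 bits

H = −Σ pᵢ log₂ pᵢ.
−0.19·log₂(0.19) = 0.4552
−0.22·log₂(0.22) = 0.4806
−0.36·log₂(0.36) = 0.5306
−0.09·log₂(0.09) = 0.3127
−0.14·log₂(0.14) = 0.3971
Sum ≈ 2.1762 → 2.176 bits.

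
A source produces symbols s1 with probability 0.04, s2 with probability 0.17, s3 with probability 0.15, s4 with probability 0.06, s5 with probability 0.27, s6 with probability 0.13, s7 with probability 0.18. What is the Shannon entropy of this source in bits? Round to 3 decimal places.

2.612 bits

H = −Σ pᵢ log₂ pᵢ.
−0.04·log₂(0.04) = 0.1858
−0.17·log₂(0.17) = 0.4346
−0.15·log₂(0.15) = 0.4105
−0.06·log₂(0.06) = 0.2435
−0.27·log₂(0.27) = 0.5100
−0.13·log₂(0.13) = 0.3826
−0.18·log₂(0.18) = 0.4453
Sum ≈ 2.6124 → 2.612 bits.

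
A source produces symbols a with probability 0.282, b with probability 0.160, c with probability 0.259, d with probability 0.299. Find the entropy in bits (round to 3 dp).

H = −Σ pᵢ log₂ pᵢ.
−0.282·log₂(0.282) = 0.5150
−0.160·log₂(0.160) = 0.4230
−0.259·log₂(0.259) = 0.5048
−0.299·log₂(0.299) = 0.5208
Sum ≈ 1.9636 → 1.964 bits.

1.964 bits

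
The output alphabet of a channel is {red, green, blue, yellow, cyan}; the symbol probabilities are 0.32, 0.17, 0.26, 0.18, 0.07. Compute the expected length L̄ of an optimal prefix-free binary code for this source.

Repeatedly combine the two least-probable nodes; the expected code length is the sum of the merged weights.
merge 7/100 + 17/100 → 6/25
merge 9/50 + 6/25 → 21/50
merge 13/50 + 8/25 → 29/50
merge 21/50 + 29/50 → 1
L = 6/25 + 21/50 + 29/50 + 1 = 56/25 = 2.24 bits/symbol.

2.24 bits/symbol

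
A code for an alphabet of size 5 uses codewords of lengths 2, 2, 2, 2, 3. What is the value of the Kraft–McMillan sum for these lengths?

With common denominator 2^3 = 8: Σ 2^(−ℓᵢ) = 2/8 + 2/8 + 2/8 + 2/8 + 1/8 = 9/8 = 1.125.

1.125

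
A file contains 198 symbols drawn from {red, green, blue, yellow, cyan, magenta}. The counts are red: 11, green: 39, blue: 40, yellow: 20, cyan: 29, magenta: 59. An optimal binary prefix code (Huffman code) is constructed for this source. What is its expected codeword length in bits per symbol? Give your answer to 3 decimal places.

2.460 bits/symbol

Probabilities are the counts divided by 198.
Repeatedly combine the two least-probable nodes; the expected code length is the sum of the merged weights.
merge 1/18 + 10/99 → 31/198
merge 29/198 + 31/198 → 10/33
merge 13/66 + 20/99 → 79/198
merge 59/198 + 10/33 → 119/198
merge 79/198 + 119/198 → 1
L = 31/198 + 10/33 + 79/198 + 119/198 + 1 = 487/198 ≈ 2.460 bits/symbol.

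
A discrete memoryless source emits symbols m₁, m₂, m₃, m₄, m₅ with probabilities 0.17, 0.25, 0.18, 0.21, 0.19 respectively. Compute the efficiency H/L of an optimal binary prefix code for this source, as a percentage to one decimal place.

Entropy H = −Σ p log₂ p ≈ 2.3079 bits.
Huffman merges: 17/100+9/50→7/20; 19/100+21/100→2/5; 1/4+7/20→3/5; 2/5+3/5→1. L = 47/20 ≈ 2.3500.
Efficiency = H/L = 2.3079/2.3500 = 98.2%.

98.2%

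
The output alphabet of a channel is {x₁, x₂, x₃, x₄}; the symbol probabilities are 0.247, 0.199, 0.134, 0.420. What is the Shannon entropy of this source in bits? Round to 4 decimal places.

H = −Σ pᵢ log₂ pᵢ.
−0.247·log₂(0.247) = 0.4983
−0.199·log₂(0.199) = 0.4635
−0.134·log₂(0.134) = 0.3886
−0.420·log₂(0.420) = 0.5256
Sum ≈ 1.8760 → 1.8760 bits.

1.8760 bits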